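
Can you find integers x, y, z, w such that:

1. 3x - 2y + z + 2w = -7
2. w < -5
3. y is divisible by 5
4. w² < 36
No

A contradictory subset is {w < -5, w² < 36}. No integer assignment can satisfy these jointly:

  - w < -5: bounds one variable relative to a constant
  - w² < 36: restricts w to |w| ≤ 5

Direct contradiction: the bounds on w require w ≥ -5 and w ≤ -6 simultaneously, which is empty.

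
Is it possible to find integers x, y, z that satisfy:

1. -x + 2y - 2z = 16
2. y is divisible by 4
Yes

Take x = -16, y = 0, z = 0. Substituting into each constraint:
  (1) 16 + 2(0) - 2(0) = 16 ✓
  (2) 0 = 4 × 0, remainder 0 ✓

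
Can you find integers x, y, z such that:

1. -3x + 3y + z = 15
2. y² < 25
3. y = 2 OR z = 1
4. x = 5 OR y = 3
Yes

Take x = 5, y = 2, z = 24. Substituting into each constraint:
  (1) -3(5) + 3(2) + 24 = 15 ✓
  (2) y² = (2)² = 4, and 4 < 25 ✓
  (3) y = 2, target 2 ✓ (first branch holds)
  (4) x = 5, target 5 ✓ (first branch holds)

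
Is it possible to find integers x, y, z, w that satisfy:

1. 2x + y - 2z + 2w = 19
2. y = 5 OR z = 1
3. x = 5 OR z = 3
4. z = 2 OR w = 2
Yes

Take x = 5, y = 5, z = 0, w = 2. Substituting into each constraint:
  (1) 2(5) + 5 - 2(0) + 2(2) = 19 ✓
  (2) y = 5, target 5 ✓ (first branch holds)
  (3) x = 5, target 5 ✓ (first branch holds)
  (4) w = 2, target 2 ✓ (second branch holds)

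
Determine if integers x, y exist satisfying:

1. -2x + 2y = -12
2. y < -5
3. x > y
Yes

Take x = 0, y = -6. Substituting into each constraint:
  (1) -2(0) + 2(-6) = -12 ✓
  (2) -6 < -5 ✓
  (3) 0 > -6 ✓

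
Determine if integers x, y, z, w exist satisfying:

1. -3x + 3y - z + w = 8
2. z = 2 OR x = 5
Yes

Take x = 0, y = 0, z = 2, w = 10. Substituting into each constraint:
  (1) -3(0) + 3(0) + (-2) + 10 = 8 ✓
  (2) z = 2, target 2 ✓ (first branch holds)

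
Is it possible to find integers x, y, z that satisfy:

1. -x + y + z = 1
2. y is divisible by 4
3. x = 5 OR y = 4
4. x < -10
Yes

Take x = -11, y = 4, z = -14. Substituting into each constraint:
  (1) 11 + 4 + (-14) = 1 ✓
  (2) 4 = 4 × 1, remainder 0 ✓
  (3) y = 4, target 4 ✓ (second branch holds)
  (4) -11 < -10 ✓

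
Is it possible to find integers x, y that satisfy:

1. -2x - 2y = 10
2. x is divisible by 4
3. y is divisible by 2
No

The full constraint system is jointly infeasible over the integers. Each constraint and what it forces:

  - -2x - 2y = 10: is a linear equation tying the variables together
  - x is divisible by 4: restricts x to multiples of 4
  - y is divisible by 2: restricts y to multiples of 2

Modular obstruction: writing x = 4x' and writing y = 2y', every remaining term of the linear equation is divisible by 4, so the left side is ≡ 0 (mod 4); but the right side 10 ≡ 2 (mod 4). No integers can satisfy it.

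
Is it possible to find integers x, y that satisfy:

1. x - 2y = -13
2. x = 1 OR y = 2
Yes

Take x = -9, y = 2. Substituting into each constraint:
  (1) (-9) - 2(2) = -13 ✓
  (2) y = 2, target 2 ✓ (second branch holds)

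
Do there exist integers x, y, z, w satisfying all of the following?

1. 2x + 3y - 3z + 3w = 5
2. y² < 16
Yes

Take x = 1, y = 0, z = -1, w = 0. Substituting into each constraint:
  (1) 2(1) + 3(0) - 3(-1) + 3(0) = 5 ✓
  (2) y² = (0)² = 0, and 0 < 16 ✓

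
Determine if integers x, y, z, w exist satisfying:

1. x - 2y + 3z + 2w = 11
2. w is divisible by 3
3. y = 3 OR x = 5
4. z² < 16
Yes

Take x = 5, y = 0, z = 2, w = 0. Substituting into each constraint:
  (1) 5 - 2(0) + 3(2) + 2(0) = 11 ✓
  (2) 0 = 3 × 0, remainder 0 ✓
  (3) x = 5, target 5 ✓ (second branch holds)
  (4) z² = (2)² = 4, and 4 < 16 ✓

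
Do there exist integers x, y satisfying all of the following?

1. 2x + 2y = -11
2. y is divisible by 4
No

Even the single constraint (2x + 2y = -11) is infeasible over the integers.

  - 2x + 2y = -11: every term on the left is divisible by 2, so the LHS ≡ 0 (mod 2), but the RHS -11 is not — no integer solution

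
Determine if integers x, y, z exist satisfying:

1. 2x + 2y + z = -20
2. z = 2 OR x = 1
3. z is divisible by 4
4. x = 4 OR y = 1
Yes

Take x = 1, y = 1, z = -24. Substituting into each constraint:
  (1) 2(1) + 2(1) + (-24) = -20 ✓
  (2) x = 1, target 1 ✓ (second branch holds)
  (3) -24 = 4 × -6, remainder 0 ✓
  (4) y = 1, target 1 ✓ (second branch holds)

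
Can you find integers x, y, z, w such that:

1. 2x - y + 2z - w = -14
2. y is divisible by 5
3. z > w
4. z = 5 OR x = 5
Yes

Take x = 5, y = 25, z = 0, w = -1. Substituting into each constraint:
  (1) 2(5) + (-25) + 2(0) + 1 = -14 ✓
  (2) 25 = 5 × 5, remainder 0 ✓
  (3) 0 > -1 ✓
  (4) x = 5, target 5 ✓ (second branch holds)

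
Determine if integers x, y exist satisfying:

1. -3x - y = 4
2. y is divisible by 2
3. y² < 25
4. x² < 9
Yes

Take x = -2, y = 2. Substituting into each constraint:
  (1) -3(-2) + (-2) = 4 ✓
  (2) 2 = 2 × 1, remainder 0 ✓
  (3) y² = (2)² = 4, and 4 < 25 ✓
  (4) x² = (-2)² = 4, and 4 < 9 ✓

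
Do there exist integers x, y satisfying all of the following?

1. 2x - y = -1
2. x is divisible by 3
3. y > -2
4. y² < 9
Yes

Take x = 0, y = 1. Substituting into each constraint:
  (1) 2(0) + (-1) = -1 ✓
  (2) 0 = 3 × 0, remainder 0 ✓
  (3) 1 > -2 ✓
  (4) y² = (1)² = 1, and 1 < 9 ✓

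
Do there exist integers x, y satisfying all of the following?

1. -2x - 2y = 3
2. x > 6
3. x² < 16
No

Even the single constraint (-2x - 2y = 3) is infeasible over the integers.

  - -2x - 2y = 3: every term on the left is divisible by 2, so the LHS ≡ 0 (mod 2), but the RHS 3 is not — no integer solution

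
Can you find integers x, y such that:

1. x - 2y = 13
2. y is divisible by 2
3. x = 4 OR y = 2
Yes

Take x = 17, y = 2. Substituting into each constraint:
  (1) 17 - 2(2) = 13 ✓
  (2) 2 = 2 × 1, remainder 0 ✓
  (3) y = 2, target 2 ✓ (second branch holds)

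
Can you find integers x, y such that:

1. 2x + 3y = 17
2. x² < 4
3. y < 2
No

The full constraint system is jointly infeasible over the integers. Each constraint and what it forces:

  - 2x + 3y = 17: is a linear equation tying the variables together
  - x² < 4: restricts x to |x| ≤ 1
  - y < 2: bounds one variable relative to a constant

Range argument: with x ∈ [-1, 1], y ∈ [−∞, 1], the left side of the equation is at most 5, but the right side is 17 > 5. No integer solution exists.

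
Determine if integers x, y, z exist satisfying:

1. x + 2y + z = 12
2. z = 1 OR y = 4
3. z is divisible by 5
Yes

Take x = -1, y = 4, z = 5. Substituting into each constraint:
  (1) (-1) + 2(4) + 5 = 12 ✓
  (2) y = 4, target 4 ✓ (second branch holds)
  (3) 5 = 5 × 1, remainder 0 ✓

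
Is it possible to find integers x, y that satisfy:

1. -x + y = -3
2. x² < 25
Yes

Take x = 3, y = 0. Substituting into each constraint:
  (1) (-3) + 0 = -3 ✓
  (2) x² = (3)² = 9, and 9 < 25 ✓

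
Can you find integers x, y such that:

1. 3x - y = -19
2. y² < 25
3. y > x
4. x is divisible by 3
Yes

Take x = -6, y = 1. Substituting into each constraint:
  (1) 3(-6) + (-1) = -19 ✓
  (2) y² = (1)² = 1, and 1 < 25 ✓
  (3) 1 > -6 ✓
  (4) -6 = 3 × -2, remainder 0 ✓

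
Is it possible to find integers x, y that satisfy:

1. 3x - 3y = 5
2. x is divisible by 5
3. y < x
No

Even the single constraint (3x - 3y = 5) is infeasible over the integers.

  - 3x - 3y = 5: every term on the left is divisible by 3, so the LHS ≡ 0 (mod 3), but the RHS 5 is not — no integer solution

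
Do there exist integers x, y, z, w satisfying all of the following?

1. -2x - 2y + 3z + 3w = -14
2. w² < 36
Yes

Take x = 7, y = 0, z = 0, w = 0. Substituting into each constraint:
  (1) -2(7) - 2(0) + 3(0) + 3(0) = -14 ✓
  (2) w² = (0)² = 0, and 0 < 36 ✓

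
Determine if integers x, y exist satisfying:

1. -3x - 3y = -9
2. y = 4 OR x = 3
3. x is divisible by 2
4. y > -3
No

A contradictory subset is {-3x - 3y = -9, y = 4 OR x = 3, x is divisible by 2}. No integer assignment can satisfy these jointly:

  - -3x - 3y = -9: is a linear equation tying the variables together
  - y = 4 OR x = 3: forces a choice: either y = 4 or x = 3
  - x is divisible by 2: restricts x to multiples of 2

Split on the disjunction (y = 4 OR x = 3):
  • If y = 4: with y = 4, writing x = 2x', every remaining term of the linear equation is divisible by 6, so the left side is ≡ 0 (mod 6); but the right side 3 ≡ 3 (mod 6). No integers can satisfy it.
  • If x = 3: this contradicts the divisibility constraint — 3 is not a multiple of 2.
Both branches are infeasible, so the system has no integer solution.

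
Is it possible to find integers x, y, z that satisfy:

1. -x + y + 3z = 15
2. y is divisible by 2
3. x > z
Yes

Take x = 0, y = 18, z = -1. Substituting into each constraint:
  (1) 0 + 18 + 3(-1) = 15 ✓
  (2) 18 = 2 × 9, remainder 0 ✓
  (3) 0 > -1 ✓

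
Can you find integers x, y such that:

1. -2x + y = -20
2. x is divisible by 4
Yes

Take x = 0, y = -20. Substituting into each constraint:
  (1) -2(0) + (-20) = -20 ✓
  (2) 0 = 4 × 0, remainder 0 ✓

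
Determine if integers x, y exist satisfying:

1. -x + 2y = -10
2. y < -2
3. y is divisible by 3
Yes

Take x = 4, y = -3. Substituting into each constraint:
  (1) (-4) + 2(-3) = -10 ✓
  (2) -3 < -2 ✓
  (3) -3 = 3 × -1, remainder 0 ✓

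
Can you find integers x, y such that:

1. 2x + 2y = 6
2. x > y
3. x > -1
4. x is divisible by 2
Yes

Take x = 2, y = 1. Substituting into each constraint:
  (1) 2(2) + 2(1) = 6 ✓
  (2) 2 > 1 ✓
  (3) 2 > -1 ✓
  (4) 2 = 2 × 1, remainder 0 ✓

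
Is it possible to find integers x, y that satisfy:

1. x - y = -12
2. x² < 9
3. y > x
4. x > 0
Yes

Take x = 1, y = 13. Substituting into each constraint:
  (1) 1 + (-13) = -12 ✓
  (2) x² = (1)² = 1, and 1 < 9 ✓
  (3) 13 > 1 ✓
  (4) 1 > 0 ✓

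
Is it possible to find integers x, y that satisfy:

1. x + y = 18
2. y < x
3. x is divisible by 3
Yes

Take x = 12, y = 6. Substituting into each constraint:
  (1) 12 + 6 = 18 ✓
  (2) 6 < 12 ✓
  (3) 12 = 3 × 4, remainder 0 ✓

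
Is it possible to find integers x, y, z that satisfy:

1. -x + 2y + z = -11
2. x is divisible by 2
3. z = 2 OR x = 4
Yes

Take x = 4, y = 0, z = -7. Substituting into each constraint:
  (1) (-4) + 2(0) + (-7) = -11 ✓
  (2) 4 = 2 × 2, remainder 0 ✓
  (3) x = 4, target 4 ✓ (second branch holds)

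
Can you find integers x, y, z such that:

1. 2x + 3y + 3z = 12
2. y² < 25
Yes

Take x = 6, y = 0, z = 0. Substituting into each constraint:
  (1) 2(6) + 3(0) + 3(0) = 12 ✓
  (2) y² = (0)² = 0, and 0 < 25 ✓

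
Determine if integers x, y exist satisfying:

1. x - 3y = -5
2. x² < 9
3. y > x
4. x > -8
Yes

Take x = 1, y = 2. Substituting into each constraint:
  (1) 1 - 3(2) = -5 ✓
  (2) x² = (1)² = 1, and 1 < 9 ✓
  (3) 2 > 1 ✓
  (4) 1 > -8 ✓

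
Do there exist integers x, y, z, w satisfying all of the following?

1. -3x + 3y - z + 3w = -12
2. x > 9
Yes

Take x = 10, y = 0, z = 0, w = 6. Substituting into each constraint:
  (1) -3(10) + 3(0) + 0 + 3(6) = -12 ✓
  (2) 10 > 9 ✓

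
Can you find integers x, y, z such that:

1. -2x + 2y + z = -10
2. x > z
Yes

Take x = 1, y = -4, z = 0. Substituting into each constraint:
  (1) -2(1) + 2(-4) + 0 = -10 ✓
  (2) 1 > 0 ✓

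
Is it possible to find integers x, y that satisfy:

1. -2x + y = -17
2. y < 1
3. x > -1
Yes

Take x = 0, y = -17. Substituting into each constraint:
  (1) -2(0) + (-17) = -17 ✓
  (2) -17 < 1 ✓
  (3) 0 > -1 ✓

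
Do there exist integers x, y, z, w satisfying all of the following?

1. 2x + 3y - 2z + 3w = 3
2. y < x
Yes

Take x = 2, y = 1, z = 2, w = 0. Substituting into each constraint:
  (1) 2(2) + 3(1) - 2(2) + 3(0) = 3 ✓
  (2) 1 < 2 ✓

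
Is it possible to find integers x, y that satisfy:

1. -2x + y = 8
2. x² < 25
Yes

Take x = 0, y = 8. Substituting into each constraint:
  (1) -2(0) + 8 = 8 ✓
  (2) x² = (0)² = 0, and 0 < 25 ✓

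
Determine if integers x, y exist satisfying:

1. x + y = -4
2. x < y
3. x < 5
Yes

Take x = -4, y = 0. Substituting into each constraint:
  (1) (-4) + 0 = -4 ✓
  (2) -4 < 0 ✓
  (3) -4 < 5 ✓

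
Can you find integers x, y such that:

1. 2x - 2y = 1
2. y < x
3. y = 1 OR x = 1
No

Even the single constraint (2x - 2y = 1) is infeasible over the integers.

  - 2x - 2y = 1: every term on the left is divisible by 2, so the LHS ≡ 0 (mod 2), but the RHS 1 is not — no integer solution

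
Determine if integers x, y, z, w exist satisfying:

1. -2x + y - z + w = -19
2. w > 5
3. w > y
Yes

Take x = 13, y = 0, z = 0, w = 7. Substituting into each constraint:
  (1) -2(13) + 0 + 0 + 7 = -19 ✓
  (2) 7 > 5 ✓
  (3) 7 > 0 ✓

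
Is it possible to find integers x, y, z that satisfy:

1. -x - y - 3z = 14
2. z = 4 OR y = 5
Yes

Take x = -19, y = 5, z = 0. Substituting into each constraint:
  (1) 19 + (-5) - 3(0) = 14 ✓
  (2) y = 5, target 5 ✓ (second branch holds)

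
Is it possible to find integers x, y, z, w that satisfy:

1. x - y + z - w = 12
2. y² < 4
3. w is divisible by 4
Yes

Take x = 12, y = 0, z = 0, w = 0. Substituting into each constraint:
  (1) 12 + 0 + 0 + 0 = 12 ✓
  (2) y² = (0)² = 0, and 0 < 4 ✓
  (3) 0 = 4 × 0, remainder 0 ✓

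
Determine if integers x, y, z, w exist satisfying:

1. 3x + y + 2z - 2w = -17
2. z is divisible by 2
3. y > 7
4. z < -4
Yes

Take x = 0, y = 9, z = -6, w = 7. Substituting into each constraint:
  (1) 3(0) + 9 + 2(-6) - 2(7) = -17 ✓
  (2) -6 = 2 × -3, remainder 0 ✓
  (3) 9 > 7 ✓
  (4) -6 < -4 ✓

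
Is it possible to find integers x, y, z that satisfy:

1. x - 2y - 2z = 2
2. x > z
Yes

Take x = 0, y = 0, z = -1. Substituting into each constraint:
  (1) 0 - 2(0) - 2(-1) = 2 ✓
  (2) 0 > -1 ✓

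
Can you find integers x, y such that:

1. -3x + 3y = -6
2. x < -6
Yes

Take x = -7, y = -9. Substituting into each constraint:
  (1) -3(-7) + 3(-9) = -6 ✓
  (2) -7 < -6 ✓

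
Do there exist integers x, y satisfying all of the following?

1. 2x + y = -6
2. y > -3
Yes

Take x = -3, y = 0. Substituting into each constraint:
  (1) 2(-3) + 0 = -6 ✓
  (2) 0 > -3 ✓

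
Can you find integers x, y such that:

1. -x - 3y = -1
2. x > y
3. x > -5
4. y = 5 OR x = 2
No

A contradictory subset is {-x - 3y = -1, x > y, y = 5 OR x = 2}. No integer assignment can satisfy these jointly:

  - -x - 3y = -1: is a linear equation tying the variables together
  - x > y: bounds one variable relative to another variable
  - y = 5 OR x = 2: forces a choice: either y = 5 or x = 2

Split on the disjunction (y = 5 OR x = 2):
  • If y = 5: the equation forces x = -14, giving (y, x) = (5, -14), which violates x > y.
  • If x = 2: with x = 2, every remaining term of the linear equation is divisible by 3, so the left side is ≡ 0 (mod 3); but the right side 1 ≡ 1 (mod 3). No integers can satisfy it.
Both branches are infeasible, so the system has no integer solution.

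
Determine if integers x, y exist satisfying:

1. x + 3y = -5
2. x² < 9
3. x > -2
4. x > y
Yes

Take x = 1, y = -2. Substituting into each constraint:
  (1) 1 + 3(-2) = -5 ✓
  (2) x² = (1)² = 1, and 1 < 9 ✓
  (3) 1 > -2 ✓
  (4) 1 > -2 ✓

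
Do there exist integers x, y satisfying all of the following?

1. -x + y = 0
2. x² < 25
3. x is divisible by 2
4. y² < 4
Yes

Take x = 0, y = 0. Substituting into each constraint:
  (1) 0 + 0 = 0 ✓
  (2) x² = (0)² = 0, and 0 < 25 ✓
  (3) 0 = 2 × 0, remainder 0 ✓
  (4) y² = (0)² = 0, and 0 < 4 ✓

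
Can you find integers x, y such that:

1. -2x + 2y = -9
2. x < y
No

Even the single constraint (-2x + 2y = -9) is infeasible over the integers.

  - -2x + 2y = -9: every term on the left is divisible by 2, so the LHS ≡ 0 (mod 2), but the RHS -9 is not — no integer solution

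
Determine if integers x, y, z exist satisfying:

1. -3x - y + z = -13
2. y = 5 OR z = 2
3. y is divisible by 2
Yes

Take x = 3, y = 6, z = 2. Substituting into each constraint:
  (1) -3(3) + (-6) + 2 = -13 ✓
  (2) z = 2, target 2 ✓ (second branch holds)
  (3) 6 = 2 × 3, remainder 0 ✓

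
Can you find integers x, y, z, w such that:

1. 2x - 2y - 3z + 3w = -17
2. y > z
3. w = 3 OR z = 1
Yes

Take x = -12, y = 1, z = 0, w = 3. Substituting into each constraint:
  (1) 2(-12) - 2(1) - 3(0) + 3(3) = -17 ✓
  (2) 1 > 0 ✓
  (3) w = 3, target 3 ✓ (first branch holds)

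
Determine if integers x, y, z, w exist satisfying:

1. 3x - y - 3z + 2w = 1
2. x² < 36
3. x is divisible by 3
Yes

Take x = 0, y = 2, z = -1, w = 0. Substituting into each constraint:
  (1) 3(0) + (-2) - 3(-1) + 2(0) = 1 ✓
  (2) x² = (0)² = 0, and 0 < 36 ✓
  (3) 0 = 3 × 0, remainder 0 ✓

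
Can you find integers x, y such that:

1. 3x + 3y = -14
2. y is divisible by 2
No

Even the single constraint (3x + 3y = -14) is infeasible over the integers.

  - 3x + 3y = -14: every term on the left is divisible by 3, so the LHS ≡ 0 (mod 3), but the RHS -14 is not — no integer solution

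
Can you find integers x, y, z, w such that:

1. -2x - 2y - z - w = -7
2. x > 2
Yes

Take x = 3, y = 0, z = 0, w = 1. Substituting into each constraint:
  (1) -2(3) - 2(0) + 0 + (-1) = -7 ✓
  (2) 3 > 2 ✓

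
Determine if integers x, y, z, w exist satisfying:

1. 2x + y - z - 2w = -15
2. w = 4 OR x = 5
Yes

Take x = 5, y = -15, z = 0, w = 5. Substituting into each constraint:
  (1) 2(5) + (-15) + 0 - 2(5) = -15 ✓
  (2) x = 5, target 5 ✓ (second branch holds)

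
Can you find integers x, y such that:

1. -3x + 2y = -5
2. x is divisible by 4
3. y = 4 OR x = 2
No

A contradictory subset is {-3x + 2y = -5, y = 4 OR x = 2}. No integer assignment can satisfy these jointly:

  - -3x + 2y = -5: is a linear equation tying the variables together
  - y = 4 OR x = 2: forces a choice: either y = 4 or x = 2

Split on the disjunction (y = 4 OR x = 2):
  • If y = 4: with y = 4, every remaining term of the linear equation is divisible by 3, so the left side is ≡ 0 (mod 3); but the right side -13 ≡ 2 (mod 3). No integers can satisfy it.
  • If x = 2: with x = 2, every remaining term of the linear equation is divisible by 2, so the left side is ≡ 0 (mod 2); but the right side 1 ≡ 1 (mod 2). No integers can satisfy it.
Both branches are infeasible, so the system has no integer solution.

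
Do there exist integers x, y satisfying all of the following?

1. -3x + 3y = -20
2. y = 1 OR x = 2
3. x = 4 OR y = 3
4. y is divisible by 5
No

Even the single constraint (-3x + 3y = -20) is infeasible over the integers.

  - -3x + 3y = -20: every term on the left is divisible by 3, so the LHS ≡ 0 (mod 3), but the RHS -20 is not — no integer solution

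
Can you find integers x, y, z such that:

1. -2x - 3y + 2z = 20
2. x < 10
Yes

Take x = 0, y = 0, z = 10. Substituting into each constraint:
  (1) -2(0) - 3(0) + 2(10) = 20 ✓
  (2) 0 < 10 ✓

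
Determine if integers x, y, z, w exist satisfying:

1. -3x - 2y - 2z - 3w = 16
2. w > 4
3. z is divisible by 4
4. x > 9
Yes

Take x = 10, y = -32, z = 0, w = 6. Substituting into each constraint:
  (1) -3(10) - 2(-32) - 2(0) - 3(6) = 16 ✓
  (2) 6 > 4 ✓
  (3) 0 = 4 × 0, remainder 0 ✓
  (4) 10 > 9 ✓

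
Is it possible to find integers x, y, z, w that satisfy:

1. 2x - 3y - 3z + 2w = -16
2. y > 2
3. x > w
Yes

Take x = 1, y = 3, z = 3, w = 0. Substituting into each constraint:
  (1) 2(1) - 3(3) - 3(3) + 2(0) = -16 ✓
  (2) 3 > 2 ✓
  (3) 1 > 0 ✓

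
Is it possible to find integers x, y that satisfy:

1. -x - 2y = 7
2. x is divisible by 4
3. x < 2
No

A contradictory subset is {-x - 2y = 7, x is divisible by 4}. No integer assignment can satisfy these jointly:

  - -x - 2y = 7: is a linear equation tying the variables together
  - x is divisible by 4: restricts x to multiples of 4

Modular obstruction: writing x = 4x', every remaining term of the linear equation is divisible by 2, so the left side is ≡ 0 (mod 2); but the right side 7 ≡ 1 (mod 2). No integers can satisfy it.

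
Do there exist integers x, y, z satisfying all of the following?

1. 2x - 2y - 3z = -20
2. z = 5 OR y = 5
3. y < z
Yes

Take x = 4, y = 5, z = 6. Substituting into each constraint:
  (1) 2(4) - 2(5) - 3(6) = -20 ✓
  (2) y = 5, target 5 ✓ (second branch holds)
  (3) 5 < 6 ✓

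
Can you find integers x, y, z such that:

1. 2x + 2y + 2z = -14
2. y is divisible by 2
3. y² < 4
Yes

Take x = -7, y = 0, z = 0. Substituting into each constraint:
  (1) 2(-7) + 2(0) + 2(0) = -14 ✓
  (2) 0 = 2 × 0, remainder 0 ✓
  (3) y² = (0)² = 0, and 0 < 4 ✓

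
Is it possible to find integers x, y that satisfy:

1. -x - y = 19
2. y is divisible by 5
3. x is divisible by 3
Yes

Take x = -9, y = -10. Substituting into each constraint:
  (1) 9 + 10 = 19 ✓
  (2) -10 = 5 × -2, remainder 0 ✓
  (3) -9 = 3 × -3, remainder 0 ✓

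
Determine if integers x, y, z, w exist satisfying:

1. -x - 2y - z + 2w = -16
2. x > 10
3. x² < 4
No

A contradictory subset is {x > 10, x² < 4}. No integer assignment can satisfy these jointly:

  - x > 10: bounds one variable relative to a constant
  - x² < 4: restricts x to |x| ≤ 1

Direct contradiction: the bounds on x require x ≥ 11 and x ≤ 1 simultaneously, which is empty.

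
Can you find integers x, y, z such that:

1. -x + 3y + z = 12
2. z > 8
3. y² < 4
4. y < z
Yes

Take x = -3, y = 0, z = 9. Substituting into each constraint:
  (1) 3 + 3(0) + 9 = 12 ✓
  (2) 9 > 8 ✓
  (3) y² = (0)² = 0, and 0 < 4 ✓
  (4) 0 < 9 ✓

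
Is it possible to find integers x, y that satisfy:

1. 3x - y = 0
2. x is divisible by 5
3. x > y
Yes

Take x = -5, y = -15. Substituting into each constraint:
  (1) 3(-5) + 15 = 0 ✓
  (2) -5 = 5 × -1, remainder 0 ✓
  (3) -5 > -15 ✓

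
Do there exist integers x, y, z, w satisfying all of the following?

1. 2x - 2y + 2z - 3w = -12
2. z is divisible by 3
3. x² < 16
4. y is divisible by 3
Yes

Take x = 3, y = 0, z = 0, w = 6. Substituting into each constraint:
  (1) 2(3) - 2(0) + 2(0) - 3(6) = -12 ✓
  (2) 0 = 3 × 0, remainder 0 ✓
  (3) x² = (3)² = 9, and 9 < 16 ✓
  (4) 0 = 3 × 0, remainder 0 ✓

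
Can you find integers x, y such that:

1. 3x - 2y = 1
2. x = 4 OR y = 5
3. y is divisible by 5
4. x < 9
No

A contradictory subset is {3x - 2y = 1, x = 4 OR y = 5}. No integer assignment can satisfy these jointly:

  - 3x - 2y = 1: is a linear equation tying the variables together
  - x = 4 OR y = 5: forces a choice: either x = 4 or y = 5

Split on the disjunction (x = 4 OR y = 5):
  • If x = 4: with x = 4, every remaining term of the linear equation is divisible by 2, so the left side is ≡ 0 (mod 2); but the right side -11 ≡ 1 (mod 2). No integers can satisfy it.
  • If y = 5: with y = 5, every remaining term of the linear equation is divisible by 3, so the left side is ≡ 0 (mod 3); but the right side 11 ≡ 2 (mod 3). No integers can satisfy it.
Both branches are infeasible, so the system has no integer solution.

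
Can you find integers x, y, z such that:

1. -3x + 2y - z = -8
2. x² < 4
Yes

Take x = 0, y = 0, z = 8. Substituting into each constraint:
  (1) -3(0) + 2(0) + (-8) = -8 ✓
  (2) x² = (0)² = 0, and 0 < 4 ✓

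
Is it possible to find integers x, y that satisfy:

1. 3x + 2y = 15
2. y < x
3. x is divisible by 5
Yes

Take x = 5, y = 0. Substituting into each constraint:
  (1) 3(5) + 2(0) = 15 ✓
  (2) 0 < 5 ✓
  (3) 5 = 5 × 1, remainder 0 ✓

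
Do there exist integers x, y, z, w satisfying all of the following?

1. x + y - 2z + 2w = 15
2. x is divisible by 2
Yes

Take x = 0, y = 15, z = 0, w = 0. Substituting into each constraint:
  (1) 0 + 15 - 2(0) + 2(0) = 15 ✓
  (2) 0 = 2 × 0, remainder 0 ✓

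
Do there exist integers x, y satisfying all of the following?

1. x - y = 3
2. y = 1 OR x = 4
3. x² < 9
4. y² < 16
No

A contradictory subset is {x - y = 3, y = 1 OR x = 4, x² < 9}. No integer assignment can satisfy these jointly:

  - x - y = 3: is a linear equation tying the variables together
  - y = 1 OR x = 4: forces a choice: either y = 1 or x = 4
  - x² < 9: restricts x to |x| ≤ 2

Split on the disjunction (y = 1 OR x = 4):
  • If y = 1: the equation forces x = 4, but x² < 9 requires |x| ≤ 2.
  • If x = 4: this contradicts x² < 9, which requires |x| ≤ 2.
Both branches are infeasible, so the system has no integer solution.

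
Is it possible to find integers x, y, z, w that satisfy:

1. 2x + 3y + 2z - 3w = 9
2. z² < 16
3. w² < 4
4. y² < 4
Yes

Take x = 0, y = 1, z = 3, w = 0. Substituting into each constraint:
  (1) 2(0) + 3(1) + 2(3) - 3(0) = 9 ✓
  (2) z² = (3)² = 9, and 9 < 16 ✓
  (3) w² = (0)² = 0, and 0 < 4 ✓
  (4) y² = (1)² = 1, and 1 < 4 ✓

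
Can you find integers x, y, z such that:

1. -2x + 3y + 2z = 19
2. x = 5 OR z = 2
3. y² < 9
Yes

Take x = -6, y = 1, z = 2. Substituting into each constraint:
  (1) -2(-6) + 3(1) + 2(2) = 19 ✓
  (2) z = 2, target 2 ✓ (second branch holds)
  (3) y² = (1)² = 1, and 1 < 9 ✓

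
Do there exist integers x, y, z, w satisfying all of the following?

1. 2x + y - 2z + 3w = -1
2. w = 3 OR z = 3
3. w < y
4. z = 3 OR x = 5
Yes

Take x = 2, y = 1, z = 3, w = 0. Substituting into each constraint:
  (1) 2(2) + 1 - 2(3) + 3(0) = -1 ✓
  (2) z = 3, target 3 ✓ (second branch holds)
  (3) 0 < 1 ✓
  (4) z = 3, target 3 ✓ (first branch holds)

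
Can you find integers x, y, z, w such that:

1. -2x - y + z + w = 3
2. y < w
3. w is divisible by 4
Yes

Take x = -1, y = -1, z = 0, w = 0. Substituting into each constraint:
  (1) -2(-1) + 1 + 0 + 0 = 3 ✓
  (2) -1 < 0 ✓
  (3) 0 = 4 × 0, remainder 0 ✓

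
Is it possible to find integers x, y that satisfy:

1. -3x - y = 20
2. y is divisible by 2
Yes

Take x = -6, y = -2. Substituting into each constraint:
  (1) -3(-6) + 2 = 20 ✓
  (2) -2 = 2 × -1, remainder 0 ✓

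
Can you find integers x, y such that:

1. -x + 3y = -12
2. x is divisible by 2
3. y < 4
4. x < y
Yes

Take x = -12, y = -8. Substituting into each constraint:
  (1) 12 + 3(-8) = -12 ✓
  (2) -12 = 2 × -6, remainder 0 ✓
  (3) -8 < 4 ✓
  (4) -12 < -8 ✓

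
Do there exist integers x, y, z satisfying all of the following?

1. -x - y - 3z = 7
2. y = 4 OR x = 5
Yes

Take x = 5, y = -12, z = 0. Substituting into each constraint:
  (1) (-5) + 12 - 3(0) = 7 ✓
  (2) x = 5, target 5 ✓ (second branch holds)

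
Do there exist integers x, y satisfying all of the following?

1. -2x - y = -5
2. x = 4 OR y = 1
Yes

Take x = 4, y = -3. Substituting into each constraint:
  (1) -2(4) + 3 = -5 ✓
  (2) x = 4, target 4 ✓ (first branch holds)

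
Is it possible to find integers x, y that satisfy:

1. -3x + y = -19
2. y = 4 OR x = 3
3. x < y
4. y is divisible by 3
No

A contradictory subset is {-3x + y = -19, y = 4 OR x = 3, x < y}. No integer assignment can satisfy these jointly:

  - -3x + y = -19: is a linear equation tying the variables together
  - y = 4 OR x = 3: forces a choice: either y = 4 or x = 3
  - x < y: bounds one variable relative to another variable

Split on the disjunction (y = 4 OR x = 3):
  • If y = 4: with y = 4, every remaining term of the linear equation is divisible by 3, so the left side is ≡ 0 (mod 3); but the right side -23 ≡ 1 (mod 3). No integers can satisfy it.
  • If x = 3: the equation forces y = -10, giving (x, y) = (3, -10), which violates y > x.
Both branches are infeasible, so the system has no integer solution.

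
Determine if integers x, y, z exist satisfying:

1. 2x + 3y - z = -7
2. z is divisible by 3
Yes

Take x = -5, y = 1, z = 0. Substituting into each constraint:
  (1) 2(-5) + 3(1) + 0 = -7 ✓
  (2) 0 = 3 × 0, remainder 0 ✓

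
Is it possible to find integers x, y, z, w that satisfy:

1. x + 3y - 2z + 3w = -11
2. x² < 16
Yes

Take x = 0, y = -3, z = 1, w = 0. Substituting into each constraint:
  (1) 0 + 3(-3) - 2(1) + 3(0) = -11 ✓
  (2) x² = (0)² = 0, and 0 < 16 ✓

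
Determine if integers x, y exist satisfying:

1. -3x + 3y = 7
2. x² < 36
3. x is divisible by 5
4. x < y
No

Even the single constraint (-3x + 3y = 7) is infeasible over the integers.

  - -3x + 3y = 7: every term on the left is divisible by 3, so the LHS ≡ 0 (mod 3), but the RHS 7 is not — no integer solution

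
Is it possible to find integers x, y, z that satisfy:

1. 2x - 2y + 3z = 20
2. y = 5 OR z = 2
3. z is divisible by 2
Yes

Take x = 0, y = -7, z = 2. Substituting into each constraint:
  (1) 2(0) - 2(-7) + 3(2) = 20 ✓
  (2) z = 2, target 2 ✓ (second branch holds)
  (3) 2 = 2 × 1, remainder 0 ✓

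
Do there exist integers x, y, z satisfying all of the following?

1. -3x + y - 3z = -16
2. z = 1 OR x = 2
Yes

Take x = 2, y = -10, z = 0. Substituting into each constraint:
  (1) -3(2) + (-10) - 3(0) = -16 ✓
  (2) x = 2, target 2 ✓ (second branch holds)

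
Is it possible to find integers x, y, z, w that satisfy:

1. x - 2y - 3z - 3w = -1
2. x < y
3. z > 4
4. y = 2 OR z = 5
Yes

Take x = 0, y = 2, z = 5, w = -6. Substituting into each constraint:
  (1) 0 - 2(2) - 3(5) - 3(-6) = -1 ✓
  (2) 0 < 2 ✓
  (3) 5 > 4 ✓
  (4) y = 2, target 2 ✓ (first branch holds)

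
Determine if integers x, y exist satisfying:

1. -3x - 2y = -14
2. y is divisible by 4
Yes

Take x = 2, y = 4. Substituting into each constraint:
  (1) -3(2) - 2(4) = -14 ✓
  (2) 4 = 4 × 1, remainder 0 ✓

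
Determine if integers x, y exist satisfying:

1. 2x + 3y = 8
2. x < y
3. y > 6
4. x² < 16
No

A contradictory subset is {2x + 3y = 8, y > 6, x² < 16}. No integer assignment can satisfy these jointly:

  - 2x + 3y = 8: is a linear equation tying the variables together
  - y > 6: bounds one variable relative to a constant
  - x² < 16: restricts x to |x| ≤ 3

Range argument: with x ∈ [-3, 3], y ∈ [7, ∞], the left side of the equation is at least 15, but the right side is 8 < 15. No integer solution exists.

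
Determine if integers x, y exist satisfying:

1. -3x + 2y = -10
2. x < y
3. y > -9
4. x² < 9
No

A contradictory subset is {-3x + 2y = -10, x < y, x² < 9}. No integer assignment can satisfy these jointly:

  - -3x + 2y = -10: is a linear equation tying the variables together
  - x < y: bounds one variable relative to another variable
  - x² < 9: restricts x to |x| ≤ 2

Propagating the comparison: y > x and x ≥ -2 give y ≥ -1. Range argument: with x ∈ [-2, 2], y ∈ [-1, ∞], the left side of the equation is at least -8, but the right side is -10 < -8. No integer solution exists.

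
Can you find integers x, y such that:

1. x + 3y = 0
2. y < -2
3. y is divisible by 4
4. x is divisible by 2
Yes

Take x = 12, y = -4. Substituting into each constraint:
  (1) 12 + 3(-4) = 0 ✓
  (2) -4 < -2 ✓
  (3) -4 = 4 × -1, remainder 0 ✓
  (4) 12 = 2 × 6, remainder 0 ✓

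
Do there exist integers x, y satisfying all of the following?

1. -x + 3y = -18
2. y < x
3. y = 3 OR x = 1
Yes

Take x = 27, y = 3. Substituting into each constraint:
  (1) (-27) + 3(3) = -18 ✓
  (2) 3 < 27 ✓
  (3) y = 3, target 3 ✓ (first branch holds)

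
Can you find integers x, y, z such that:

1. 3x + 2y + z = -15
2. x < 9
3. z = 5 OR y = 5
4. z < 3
Yes

Take x = -9, y = 5, z = 2. Substituting into each constraint:
  (1) 3(-9) + 2(5) + 2 = -15 ✓
  (2) -9 < 9 ✓
  (3) y = 5, target 5 ✓ (second branch holds)
  (4) 2 < 3 ✓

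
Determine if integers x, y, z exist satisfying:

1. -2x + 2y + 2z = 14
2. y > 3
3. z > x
Yes

Take x = 0, y = 6, z = 1. Substituting into each constraint:
  (1) -2(0) + 2(6) + 2(1) = 14 ✓
  (2) 6 > 3 ✓
  (3) 1 > 0 ✓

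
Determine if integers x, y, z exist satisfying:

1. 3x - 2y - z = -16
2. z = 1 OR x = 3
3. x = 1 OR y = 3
Yes

Take x = -3, y = 3, z = 1. Substituting into each constraint:
  (1) 3(-3) - 2(3) + (-1) = -16 ✓
  (2) z = 1, target 1 ✓ (first branch holds)
  (3) y = 3, target 3 ✓ (second branch holds)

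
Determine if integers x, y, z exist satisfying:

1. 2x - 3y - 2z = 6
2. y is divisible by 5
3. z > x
Yes

Take x = -12, y = -10, z = 0. Substituting into each constraint:
  (1) 2(-12) - 3(-10) - 2(0) = 6 ✓
  (2) -10 = 5 × -2, remainder 0 ✓
  (3) 0 > -12 ✓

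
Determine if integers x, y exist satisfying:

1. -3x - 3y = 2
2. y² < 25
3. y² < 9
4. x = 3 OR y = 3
No

Even the single constraint (-3x - 3y = 2) is infeasible over the integers.

  - -3x - 3y = 2: every term on the left is divisible by 3, so the LHS ≡ 0 (mod 3), but the RHS 2 is not — no integer solution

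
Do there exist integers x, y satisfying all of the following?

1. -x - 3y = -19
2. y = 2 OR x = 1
Yes

Take x = 1, y = 6. Substituting into each constraint:
  (1) (-1) - 3(6) = -19 ✓
  (2) x = 1, target 1 ✓ (second branch holds)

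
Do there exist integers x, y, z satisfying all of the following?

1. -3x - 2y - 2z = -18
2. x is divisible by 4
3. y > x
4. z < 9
Yes

Take x = 0, y = 1, z = 8. Substituting into each constraint:
  (1) -3(0) - 2(1) - 2(8) = -18 ✓
  (2) 0 = 4 × 0, remainder 0 ✓
  (3) 1 > 0 ✓
  (4) 8 < 9 ✓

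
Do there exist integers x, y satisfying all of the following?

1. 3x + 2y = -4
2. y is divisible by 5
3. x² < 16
Yes

Take x = 2, y = -5. Substituting into each constraint:
  (1) 3(2) + 2(-5) = -4 ✓
  (2) -5 = 5 × -1, remainder 0 ✓
  (3) x² = (2)² = 4, and 4 < 16 ✓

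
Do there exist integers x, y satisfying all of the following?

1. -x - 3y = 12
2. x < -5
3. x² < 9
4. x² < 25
No

A contradictory subset is {x < -5, x² < 9}. No integer assignment can satisfy these jointly:

  - x < -5: bounds one variable relative to a constant
  - x² < 9: restricts x to |x| ≤ 2

Direct contradiction: the bounds on x require x ≥ -2 and x ≤ -6 simultaneously, which is empty.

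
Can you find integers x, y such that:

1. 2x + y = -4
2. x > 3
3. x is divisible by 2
Yes

Take x = 4, y = -12. Substituting into each constraint:
  (1) 2(4) + (-12) = -4 ✓
  (2) 4 > 3 ✓
  (3) 4 = 2 × 2, remainder 0 ✓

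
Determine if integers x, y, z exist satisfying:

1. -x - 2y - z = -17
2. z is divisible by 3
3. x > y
Yes

Take x = 2, y = 0, z = 15. Substituting into each constraint:
  (1) (-2) - 2(0) + (-15) = -17 ✓
  (2) 15 = 3 × 5, remainder 0 ✓
  (3) 2 > 0 ✓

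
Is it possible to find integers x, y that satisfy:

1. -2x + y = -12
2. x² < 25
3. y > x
No

The full constraint system is jointly infeasible over the integers. Each constraint and what it forces:

  - -2x + y = -12: is a linear equation tying the variables together
  - x² < 25: restricts x to |x| ≤ 4
  - y > x: bounds one variable relative to another variable

Propagating the comparison: y > x and x ≥ -4 give y ≥ -3. Range argument: with x ∈ [-4, 4], y ∈ [-3, ∞], the left side of the equation is at least -11, but the right side is -12 < -11. No integer solution exists.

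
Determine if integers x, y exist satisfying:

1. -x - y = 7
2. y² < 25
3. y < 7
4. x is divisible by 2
Yes

Take x = -4, y = -3. Substituting into each constraint:
  (1) 4 + 3 = 7 ✓
  (2) y² = (-3)² = 9, and 9 < 25 ✓
  (3) -3 < 7 ✓
  (4) -4 = 2 × -2, remainder 0 ✓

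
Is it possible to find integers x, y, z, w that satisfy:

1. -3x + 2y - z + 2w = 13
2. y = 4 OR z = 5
Yes

Take x = 0, y = 0, z = 5, w = 9. Substituting into each constraint:
  (1) -3(0) + 2(0) + (-5) + 2(9) = 13 ✓
  (2) z = 5, target 5 ✓ (second branch holds)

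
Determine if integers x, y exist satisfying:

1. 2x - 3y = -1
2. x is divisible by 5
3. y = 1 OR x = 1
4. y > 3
No

A contradictory subset is {2x - 3y = -1, y = 1 OR x = 1, y > 3}. No integer assignment can satisfy these jointly:

  - 2x - 3y = -1: is a linear equation tying the variables together
  - y = 1 OR x = 1: forces a choice: either y = 1 or x = 1
  - y > 3: bounds one variable relative to a constant

Split on the disjunction (y = 1 OR x = 1):
  • If y = 1: this contradicts the bound y ≥ 4.
  • If x = 1: the equation forces y = 1, which contradicts the bound y ≥ 4.
Both branches are infeasible, so the system has no integer solution.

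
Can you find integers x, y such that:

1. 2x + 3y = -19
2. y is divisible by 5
Yes

Take x = 13, y = -15. Substituting into each constraint:
  (1) 2(13) + 3(-15) = -19 ✓
  (2) -15 = 5 × -3, remainder 0 ✓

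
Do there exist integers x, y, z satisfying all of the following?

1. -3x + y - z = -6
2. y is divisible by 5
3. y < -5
Yes

Take x = 0, y = -10, z = -4. Substituting into each constraint:
  (1) -3(0) + (-10) + 4 = -6 ✓
  (2) -10 = 5 × -2, remainder 0 ✓
  (3) -10 < -5 ✓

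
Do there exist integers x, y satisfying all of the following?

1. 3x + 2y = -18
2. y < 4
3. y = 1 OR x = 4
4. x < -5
No

A contradictory subset is {3x + 2y = -18, y = 1 OR x = 4, x < -5}. No integer assignment can satisfy these jointly:

  - 3x + 2y = -18: is a linear equation tying the variables together
  - y = 1 OR x = 4: forces a choice: either y = 1 or x = 4
  - x < -5: bounds one variable relative to a constant

Split on the disjunction (y = 1 OR x = 4):
  • If y = 1: with y = 1, every remaining term of the linear equation is divisible by 3, so the left side is ≡ 0 (mod 3); but the right side -20 ≡ 1 (mod 3). No integers can satisfy it.
  • If x = 4: this contradicts the bound x ≤ -6.
Both branches are infeasible, so the system has no integer solution.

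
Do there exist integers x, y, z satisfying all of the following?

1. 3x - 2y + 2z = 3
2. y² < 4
Yes

Take x = 1, y = 0, z = 0. Substituting into each constraint:
  (1) 3(1) - 2(0) + 2(0) = 3 ✓
  (2) y² = (0)² = 0, and 0 < 4 ✓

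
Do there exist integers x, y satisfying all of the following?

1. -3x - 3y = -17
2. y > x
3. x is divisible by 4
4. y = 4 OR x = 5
No

Even the single constraint (-3x - 3y = -17) is infeasible over the integers.

  - -3x - 3y = -17: every term on the left is divisible by 3, so the LHS ≡ 0 (mod 3), but the RHS -17 is not — no integer solution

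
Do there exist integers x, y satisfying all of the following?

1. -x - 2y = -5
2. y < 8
Yes

Take x = 5, y = 0. Substituting into each constraint:
  (1) (-5) - 2(0) = -5 ✓
  (2) 0 < 8 ✓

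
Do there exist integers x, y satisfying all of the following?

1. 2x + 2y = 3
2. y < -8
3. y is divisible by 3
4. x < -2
No

Even the single constraint (2x + 2y = 3) is infeasible over the integers.

  - 2x + 2y = 3: every term on the left is divisible by 2, so the LHS ≡ 0 (mod 2), but the RHS 3 is not — no integer solution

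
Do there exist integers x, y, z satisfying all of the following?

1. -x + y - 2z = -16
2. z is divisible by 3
Yes

Take x = 16, y = 0, z = 0. Substituting into each constraint:
  (1) (-16) + 0 - 2(0) = -16 ✓
  (2) 0 = 3 × 0, remainder 0 ✓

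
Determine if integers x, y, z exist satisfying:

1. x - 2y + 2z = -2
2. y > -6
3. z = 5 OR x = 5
Yes

Take x = 6, y = 9, z = 5. Substituting into each constraint:
  (1) 6 - 2(9) + 2(5) = -2 ✓
  (2) 9 > -6 ✓
  (3) z = 5, target 5 ✓ (first branch holds)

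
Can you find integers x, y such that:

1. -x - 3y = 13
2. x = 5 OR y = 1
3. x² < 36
Yes

Take x = 5, y = -6. Substituting into each constraint:
  (1) (-5) - 3(-6) = 13 ✓
  (2) x = 5, target 5 ✓ (first branch holds)
  (3) x² = (5)² = 25, and 25 < 36 ✓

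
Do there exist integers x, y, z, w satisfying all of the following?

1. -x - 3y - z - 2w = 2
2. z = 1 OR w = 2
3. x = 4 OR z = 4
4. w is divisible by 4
Yes

Take x = 4, y = -5, z = 1, w = 4. Substituting into each constraint:
  (1) (-4) - 3(-5) + (-1) - 2(4) = 2 ✓
  (2) z = 1, target 1 ✓ (first branch holds)
  (3) x = 4, target 4 ✓ (first branch holds)
  (4) 4 = 4 × 1, remainder 0 ✓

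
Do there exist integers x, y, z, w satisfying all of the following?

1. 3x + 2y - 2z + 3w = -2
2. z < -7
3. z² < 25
No

A contradictory subset is {z < -7, z² < 25}. No integer assignment can satisfy these jointly:

  - z < -7: bounds one variable relative to a constant
  - z² < 25: restricts z to |z| ≤ 4

Direct contradiction: the bounds on z require z ≥ -4 and z ≤ -8 simultaneously, which is empty.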